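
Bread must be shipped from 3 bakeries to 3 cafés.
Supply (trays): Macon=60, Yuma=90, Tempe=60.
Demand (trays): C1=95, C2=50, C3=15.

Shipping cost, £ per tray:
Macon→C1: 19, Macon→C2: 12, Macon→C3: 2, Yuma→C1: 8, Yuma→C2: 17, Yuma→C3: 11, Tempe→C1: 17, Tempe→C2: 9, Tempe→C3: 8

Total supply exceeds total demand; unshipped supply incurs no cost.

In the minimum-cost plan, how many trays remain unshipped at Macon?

An optimal plan:
  Macon->C3: 15 × £2 = £30
  Yuma->C1: 90 × £8 = £720
  Tempe->C1: 5 × £17 = £85
  Tempe->C2: 50 × £9 = £450
Total cost = £1285.
Macon ships 15 of its 60, leaving 45.

45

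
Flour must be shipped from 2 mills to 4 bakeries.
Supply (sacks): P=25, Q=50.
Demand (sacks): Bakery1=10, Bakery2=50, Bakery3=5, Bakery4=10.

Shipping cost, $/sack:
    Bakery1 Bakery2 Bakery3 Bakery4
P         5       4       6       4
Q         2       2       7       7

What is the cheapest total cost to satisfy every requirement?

A cheapest plan:
  P->Bakery2: 10 × $4 = $40
  P->Bakery3: 5 × $6 = $30
  P->Bakery4: 10 × $4 = $40
  Q->Bakery1: 10 × $2 = $20
  Q->Bakery2: 40 × $2 = $80
Total = 40 + 30 + 40 + 20 + 80 = $210.
(Supply check: P ships 25; Q ships 50.)

210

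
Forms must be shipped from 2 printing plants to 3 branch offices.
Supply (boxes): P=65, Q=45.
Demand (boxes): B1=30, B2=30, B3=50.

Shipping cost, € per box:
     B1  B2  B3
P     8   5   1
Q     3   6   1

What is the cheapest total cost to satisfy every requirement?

290

A cheapest plan:
  P→B2: 30 × €5 = €150
  P→B3: 35 × €1 = €35
  Q→B1: 30 × €3 = €90
  Q→B3: 15 × €1 = €15
Total = 150 + 35 + 90 + 15 = €290.
(Supply check: P ships 65; Q ships 45.)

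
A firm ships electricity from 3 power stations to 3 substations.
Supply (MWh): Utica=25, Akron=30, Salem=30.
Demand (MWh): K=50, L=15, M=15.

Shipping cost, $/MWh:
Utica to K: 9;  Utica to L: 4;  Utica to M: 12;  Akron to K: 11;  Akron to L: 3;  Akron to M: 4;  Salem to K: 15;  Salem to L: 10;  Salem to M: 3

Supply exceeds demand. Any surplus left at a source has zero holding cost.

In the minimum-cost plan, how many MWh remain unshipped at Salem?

5

Minimum-cost shipments:
  Utica->K: 25 × $9 = $225
  Akron->K: 15 × $11 = $165
  Akron->L: 15 × $3 = $45
  Salem->K: 10 × $15 = $150
  Salem->M: 15 × $3 = $45
Total cost = $630.
Salem ships 25 of its 30, leaving 5.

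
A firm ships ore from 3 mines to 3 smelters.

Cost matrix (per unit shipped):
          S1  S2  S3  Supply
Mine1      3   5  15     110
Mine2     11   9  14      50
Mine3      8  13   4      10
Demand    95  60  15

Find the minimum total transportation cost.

875

One minimum-cost allocation:
  Mine1->S1: 95 × 3 = 285
  Mine1->S2: 15 × 5 = 75
  Mine2->S2: 45 × 9 = 405
  Mine2->S3: 5 × 14 = 70
  Mine3->S3: 10 × 4 = 40
Total = 285 + 75 + 405 + 70 + 40 = 875.
(Supply check: Mine1 ships 110; Mine2 ships 50; Mine3 ships 10.)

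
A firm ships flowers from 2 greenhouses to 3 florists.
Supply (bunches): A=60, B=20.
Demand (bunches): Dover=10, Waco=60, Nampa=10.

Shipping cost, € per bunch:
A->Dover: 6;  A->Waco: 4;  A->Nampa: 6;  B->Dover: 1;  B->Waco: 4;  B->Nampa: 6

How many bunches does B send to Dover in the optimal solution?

10

Optimal shipments:
  A->Waco: 50 × €4 = €200
  A->Nampa: 10 × €6 = €60
  B->Dover: 10 × €1 = €10
  B->Waco: 10 × €4 = €40
Total cost = €310.
So B→Dover carries 10 bunches.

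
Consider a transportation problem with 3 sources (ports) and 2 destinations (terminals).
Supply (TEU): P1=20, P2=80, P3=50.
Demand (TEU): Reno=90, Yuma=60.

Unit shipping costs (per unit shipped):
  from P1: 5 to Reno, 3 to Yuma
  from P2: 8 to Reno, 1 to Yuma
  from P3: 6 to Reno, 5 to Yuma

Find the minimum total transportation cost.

620

Optimal allocation:
  P1 to Reno: 20 TEU
  P2 to Reno: 20 TEU
  P2 to Yuma: 60 TEU
  P3 to Reno: 50 TEU
Total cost = 620.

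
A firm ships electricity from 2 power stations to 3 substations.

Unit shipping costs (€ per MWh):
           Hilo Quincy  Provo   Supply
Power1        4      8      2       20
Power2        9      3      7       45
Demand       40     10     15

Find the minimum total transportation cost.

395

Optimal allocation:
  Power1–Hilo: 20 × €4 = €80
  Power2–Hilo: 20 × €9 = €180
  Power2–Quincy: 10 × €3 = €30
  Power2–Provo: 15 × €7 = €105
Total = 80 + 180 + 30 + 105 = €395.
(Supply check: Power1 ships 20; Power2 ships 45.)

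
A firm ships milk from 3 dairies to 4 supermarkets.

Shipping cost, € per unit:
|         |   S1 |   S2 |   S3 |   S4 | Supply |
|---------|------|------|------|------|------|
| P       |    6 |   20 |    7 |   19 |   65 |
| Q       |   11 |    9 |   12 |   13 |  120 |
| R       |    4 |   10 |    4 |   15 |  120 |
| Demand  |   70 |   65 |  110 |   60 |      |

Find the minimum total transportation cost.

A cheapest plan:
  P to S1: 65 × €6 = €390
  Q to S2: 60 × €9 = €540
  Q to S4: 60 × €13 = €780
  R to S1: 5 × €4 = €20
  R to S2: 5 × €10 = €50
  R to S3: 110 × €4 = €440
Total = 390 + 540 + 780 + 20 + 50 + 440 = €2220.

2220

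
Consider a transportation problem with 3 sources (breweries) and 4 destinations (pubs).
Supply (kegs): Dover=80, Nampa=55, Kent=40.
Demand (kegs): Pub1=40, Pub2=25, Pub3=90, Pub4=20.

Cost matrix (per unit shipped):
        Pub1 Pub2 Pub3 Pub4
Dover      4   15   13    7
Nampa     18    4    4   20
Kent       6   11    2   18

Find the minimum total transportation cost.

An optimal shipping plan:
  Dover->Pub1: 40 × 4 = 160
  Dover->Pub3: 20 × 13 = 260
  Dover->Pub4: 20 × 7 = 140
  Nampa->Pub2: 25 × 4 = 100
  Nampa->Pub3: 30 × 4 = 120
  Kent->Pub3: 40 × 2 = 80
Total = 160 + 260 + 140 + 100 + 120 + 80 = 860.
(Supply check: Dover ships 80; Nampa ships 55; Kent ships 40.)

860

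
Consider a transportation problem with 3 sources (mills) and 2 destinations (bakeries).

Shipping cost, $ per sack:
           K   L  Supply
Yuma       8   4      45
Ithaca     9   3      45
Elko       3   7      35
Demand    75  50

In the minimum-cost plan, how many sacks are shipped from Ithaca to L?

45

Solving gives:
  Yuma→K: 40 × $8 = $320
  Yuma→L: 5 × $4 = $20
  Ithaca→L: 45 × $3 = $135
  Elko→K: 35 × $3 = $105
Total cost = $580.
So Ithaca→L carries 45 sacks.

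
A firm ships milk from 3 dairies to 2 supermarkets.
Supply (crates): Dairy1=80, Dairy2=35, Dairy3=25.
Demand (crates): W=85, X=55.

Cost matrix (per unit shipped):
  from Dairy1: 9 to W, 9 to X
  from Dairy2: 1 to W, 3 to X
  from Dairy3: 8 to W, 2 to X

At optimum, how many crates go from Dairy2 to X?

The minimum-cost plan:
  Dairy1 to W: 50 × 9 = 450
  Dairy1 to X: 30 × 9 = 270
  Dairy2 to W: 35 × 1 = 35
  Dairy3 to X: 25 × 2 = 50
Total cost = 805.
The route Dairy2→X is not used.

0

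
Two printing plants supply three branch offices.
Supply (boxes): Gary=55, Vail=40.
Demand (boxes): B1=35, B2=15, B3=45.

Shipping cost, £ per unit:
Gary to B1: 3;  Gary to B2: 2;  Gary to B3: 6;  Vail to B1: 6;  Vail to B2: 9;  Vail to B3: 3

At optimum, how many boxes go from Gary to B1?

The minimum-cost plan:
  Gary to B1: 35 × £3 = £105
  Gary to B2: 15 × £2 = £30
  Gary to B3: 5 × £6 = £30
  Vail to B3: 40 × £3 = £120
Total cost = £285.
So Gary→B1 carries 35 boxes.

35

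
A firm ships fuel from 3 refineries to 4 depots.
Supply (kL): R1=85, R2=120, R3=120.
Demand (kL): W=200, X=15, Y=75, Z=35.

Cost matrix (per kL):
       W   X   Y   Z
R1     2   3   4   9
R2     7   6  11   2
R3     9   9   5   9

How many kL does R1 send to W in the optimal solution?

Optimal shipments:
  R1–W: 85 kL
  R2–W: 70 kL
  R2–X: 15 kL
  R2–Z: 35 kL
  R3–W: 45 kL
  R3–Y: 75 kL
Total cost = 1600.
So R1→W carries 85 kL.

85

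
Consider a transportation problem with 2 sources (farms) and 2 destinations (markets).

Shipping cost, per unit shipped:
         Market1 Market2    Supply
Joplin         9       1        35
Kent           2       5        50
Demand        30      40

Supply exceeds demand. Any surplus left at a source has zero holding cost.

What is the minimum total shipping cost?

120

Optimal allocation:
  Joplin to Market2: 35 × 1 = 35
  Kent to Market1: 30 × 2 = 60
  Kent to Market2: 5 × 5 = 25
Total = 35 + 60 + 25 = 120.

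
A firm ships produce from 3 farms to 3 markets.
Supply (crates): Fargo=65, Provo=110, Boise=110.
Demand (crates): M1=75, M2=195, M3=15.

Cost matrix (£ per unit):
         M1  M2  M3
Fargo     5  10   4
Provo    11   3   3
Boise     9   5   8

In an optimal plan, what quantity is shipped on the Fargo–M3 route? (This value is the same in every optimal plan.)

Optimal shipments:
  Fargo→M1: 65 crates
  Provo→M2: 95 crates
  Provo→M3: 15 crates
  Boise→M1: 10 crates
  Boise→M2: 100 crates
Total cost = £1245.
The route Fargo→M3 is not used.

0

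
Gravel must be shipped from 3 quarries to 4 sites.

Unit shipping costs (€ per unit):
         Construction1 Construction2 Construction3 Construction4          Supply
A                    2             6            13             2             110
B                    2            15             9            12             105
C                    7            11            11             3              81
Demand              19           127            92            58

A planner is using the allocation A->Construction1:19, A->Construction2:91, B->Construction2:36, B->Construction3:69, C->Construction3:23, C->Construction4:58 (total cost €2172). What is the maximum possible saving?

Current plan cost = 19·2 + 91·6 + 36·15 + 69·9 + 23·11 + 58·3 = €2172.
Optimal plan:
  A to Construction2: 110 × €6 = €660
  B to Construction1: 19 × €2 = €38
  B to Construction3: 86 × €9 = €774
  C to Construction2: 17 × €11 = €187
  C to Construction3: 6 × €11 = €66
  C to Construction4: 58 × €3 = €174
Optimal cost = €1899.
Saving = 2172 − 1899 = €273.

273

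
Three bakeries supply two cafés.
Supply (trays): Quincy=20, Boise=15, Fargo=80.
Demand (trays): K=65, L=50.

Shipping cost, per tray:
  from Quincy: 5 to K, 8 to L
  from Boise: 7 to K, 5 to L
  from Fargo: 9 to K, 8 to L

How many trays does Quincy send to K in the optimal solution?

20

The minimum-cost plan:
  Quincy to K: 20 trays
  Boise to L: 15 trays
  Fargo to K: 45 trays
  Fargo to L: 35 trays
Total cost = 860.
So Quincy→K carries 20 trays.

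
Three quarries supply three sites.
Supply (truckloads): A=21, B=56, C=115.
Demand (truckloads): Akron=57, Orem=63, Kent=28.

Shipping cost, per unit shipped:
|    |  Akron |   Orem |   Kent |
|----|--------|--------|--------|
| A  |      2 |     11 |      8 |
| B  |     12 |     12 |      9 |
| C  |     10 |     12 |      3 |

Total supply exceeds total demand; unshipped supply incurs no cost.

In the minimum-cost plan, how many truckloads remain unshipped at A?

An optimal plan:
  A→Akron: 21 × 2 = 42
  B→Orem: 56 × 12 = 672
  C→Akron: 36 × 10 = 360
  C→Orem: 7 × 12 = 84
  C→Kent: 28 × 3 = 84
Total cost = 1242.
A ships 21 of its 21, leaving 0.

0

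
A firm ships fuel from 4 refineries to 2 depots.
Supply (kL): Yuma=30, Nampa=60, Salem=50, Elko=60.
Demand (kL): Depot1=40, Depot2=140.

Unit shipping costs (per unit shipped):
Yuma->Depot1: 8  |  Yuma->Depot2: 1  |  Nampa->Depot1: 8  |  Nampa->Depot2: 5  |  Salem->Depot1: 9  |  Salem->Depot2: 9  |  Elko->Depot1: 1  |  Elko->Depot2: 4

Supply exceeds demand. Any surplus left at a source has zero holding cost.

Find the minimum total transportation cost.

One minimum-cost allocation:
  Yuma→Depot2: 30 × 1 = 30
  Nampa→Depot2: 60 × 5 = 300
  Salem→Depot2: 30 × 9 = 270
  Elko→Depot1: 40 × 1 = 40
  Elko→Depot2: 20 × 4 = 80
Total = 30 + 300 + 270 + 40 + 80 = 720.

720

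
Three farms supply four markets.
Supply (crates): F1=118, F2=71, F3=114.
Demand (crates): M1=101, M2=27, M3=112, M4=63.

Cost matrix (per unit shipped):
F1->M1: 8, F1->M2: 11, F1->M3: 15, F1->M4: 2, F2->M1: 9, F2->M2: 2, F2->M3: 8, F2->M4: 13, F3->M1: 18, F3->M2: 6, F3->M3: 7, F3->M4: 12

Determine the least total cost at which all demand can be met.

Optimal allocation:
  F1->M1: 55 × 8 = 440
  F1->M4: 63 × 2 = 126
  F2->M1: 46 × 9 = 414
  F2->M2: 25 × 2 = 50
  F3->M2: 2 × 6 = 12
  F3->M3: 112 × 7 = 784
Total = 440 + 126 + 414 + 50 + 12 + 784 = 1826.

1826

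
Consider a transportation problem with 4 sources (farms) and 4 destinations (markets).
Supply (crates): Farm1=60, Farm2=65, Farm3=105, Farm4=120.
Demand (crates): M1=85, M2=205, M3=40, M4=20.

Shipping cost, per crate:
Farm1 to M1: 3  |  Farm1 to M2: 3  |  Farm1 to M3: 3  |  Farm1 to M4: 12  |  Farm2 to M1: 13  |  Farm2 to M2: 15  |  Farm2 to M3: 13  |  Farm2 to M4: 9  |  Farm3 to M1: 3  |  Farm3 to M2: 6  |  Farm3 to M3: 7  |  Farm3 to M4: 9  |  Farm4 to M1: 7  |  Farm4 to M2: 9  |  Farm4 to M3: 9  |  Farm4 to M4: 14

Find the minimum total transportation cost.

Optimal allocation:
  Farm1 to M2: 60 × 3 = 180
  Farm2 to M2: 5 × 15 = 75
  Farm2 to M3: 40 × 13 = 520
  Farm2 to M4: 20 × 9 = 180
  Farm3 to M1: 85 × 3 = 255
  Farm3 to M2: 20 × 6 = 120
  Farm4 to M2: 120 × 9 = 1080
Total = 180 + 75 + 520 + 180 + 255 + 120 + 1080 = 2410.

2410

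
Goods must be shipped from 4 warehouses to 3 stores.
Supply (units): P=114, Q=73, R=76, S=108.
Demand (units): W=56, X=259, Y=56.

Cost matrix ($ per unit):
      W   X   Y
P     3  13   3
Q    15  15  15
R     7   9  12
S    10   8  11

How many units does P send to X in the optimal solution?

Solving gives:
  P–W: 56 × $3 = $168
  P–X: 2 × $13 = $26
  P–Y: 56 × $3 = $168
  Q–X: 73 × $15 = $1095
  R–X: 76 × $9 = $684
  S–X: 108 × $8 = $864
Total cost = $3005.
So P→X carries 2 units.

2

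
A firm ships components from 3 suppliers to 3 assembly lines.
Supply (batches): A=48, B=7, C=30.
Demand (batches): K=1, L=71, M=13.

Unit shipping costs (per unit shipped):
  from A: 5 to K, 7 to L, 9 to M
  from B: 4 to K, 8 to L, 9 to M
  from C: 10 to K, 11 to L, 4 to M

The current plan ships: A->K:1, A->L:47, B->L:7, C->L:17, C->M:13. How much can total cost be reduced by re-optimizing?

Current plan cost = 1·5 + 47·7 + 7·8 + 17·11 + 13·4 = 629.
Optimal plan:
  A->L: 48 × 7 = 336
  B->K: 1 × 4 = 4
  B->L: 6 × 8 = 48
  C->L: 17 × 11 = 187
  C->M: 13 × 4 = 52
Optimal cost = 627.
Saving = 629 − 627 = 2.

2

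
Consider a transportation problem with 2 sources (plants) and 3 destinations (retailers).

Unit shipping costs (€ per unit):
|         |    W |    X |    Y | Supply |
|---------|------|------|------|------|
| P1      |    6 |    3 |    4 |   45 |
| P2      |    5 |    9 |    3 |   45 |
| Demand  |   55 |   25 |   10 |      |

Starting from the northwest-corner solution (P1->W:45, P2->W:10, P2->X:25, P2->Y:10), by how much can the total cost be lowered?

175

Current plan cost = 45·6 + 10·5 + 25·9 + 10·3 = €575.
Optimal plan:
  P1→W: 10 × €6 = €60
  P1→X: 25 × €3 = €75
  P1→Y: 10 × €4 = €40
  P2→W: 45 × €5 = €225
Optimal cost = €400.
Saving = 575 − 400 = €175.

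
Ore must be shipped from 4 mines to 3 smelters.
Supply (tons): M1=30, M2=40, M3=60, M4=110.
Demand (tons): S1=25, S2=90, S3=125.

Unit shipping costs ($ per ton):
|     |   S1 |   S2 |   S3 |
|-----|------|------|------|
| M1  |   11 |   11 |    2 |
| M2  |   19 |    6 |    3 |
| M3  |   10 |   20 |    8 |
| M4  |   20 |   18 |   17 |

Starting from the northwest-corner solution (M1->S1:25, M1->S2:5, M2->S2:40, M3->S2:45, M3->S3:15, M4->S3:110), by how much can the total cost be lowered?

790

Current plan cost = 25·11 + 5·11 + 40·6 + 45·20 + 15·8 + 110·17 = $3460.
Optimal plan:
  M1 to S3: 30 tons
  M2 to S3: 40 tons
  M3 to S1: 25 tons
  M3 to S3: 35 tons
  M4 to S2: 90 tons
  M4 to S3: 20 tons
Optimal cost = $2670.
Saving = 3460 − 2670 = $790.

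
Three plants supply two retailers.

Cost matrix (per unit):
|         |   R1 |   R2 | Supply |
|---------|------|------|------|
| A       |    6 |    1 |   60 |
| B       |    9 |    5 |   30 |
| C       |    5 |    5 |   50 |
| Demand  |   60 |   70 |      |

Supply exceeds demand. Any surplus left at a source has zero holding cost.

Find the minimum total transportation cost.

Optimal allocation:
  A–R2: 60 × 1 = 60
  B–R1: 10 × 9 = 90
  B–R2: 10 × 5 = 50
  C–R1: 50 × 5 = 250
Total = 60 + 90 + 50 + 250 = 450.

450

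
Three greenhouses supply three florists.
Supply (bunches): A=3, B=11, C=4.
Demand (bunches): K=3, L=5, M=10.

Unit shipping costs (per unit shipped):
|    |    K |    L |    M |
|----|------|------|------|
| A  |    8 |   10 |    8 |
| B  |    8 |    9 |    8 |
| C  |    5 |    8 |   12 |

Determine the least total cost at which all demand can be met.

139

An optimal shipping plan:
  A to M: 3 × 8 = 24
  B to L: 4 × 9 = 36
  B to M: 7 × 8 = 56
  C to K: 3 × 5 = 15
  C to L: 1 × 8 = 8
Total = 24 + 36 + 56 + 15 + 8 = 139.
(Supply check: A ships 3; B ships 11; C ships 4.)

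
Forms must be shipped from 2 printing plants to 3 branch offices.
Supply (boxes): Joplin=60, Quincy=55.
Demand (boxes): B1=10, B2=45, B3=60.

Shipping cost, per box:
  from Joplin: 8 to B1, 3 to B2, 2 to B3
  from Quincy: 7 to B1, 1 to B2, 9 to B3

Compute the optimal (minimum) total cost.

235

Optimal allocation:
  Joplin–B3: 60 × 2 = 120
  Quincy–B1: 10 × 7 = 70
  Quincy–B2: 45 × 1 = 45
Total = 120 + 70 + 45 = 235.
(Supply check: Joplin ships 60; Quincy ships 55.)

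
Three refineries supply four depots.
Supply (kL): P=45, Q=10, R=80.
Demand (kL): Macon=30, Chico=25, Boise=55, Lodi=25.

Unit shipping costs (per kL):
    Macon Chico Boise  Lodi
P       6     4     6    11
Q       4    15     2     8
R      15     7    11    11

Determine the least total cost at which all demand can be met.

1070

Optimal allocation:
  P–Macon: 30 × 6 = 180
  P–Boise: 15 × 6 = 90
  Q–Boise: 10 × 2 = 20
  R–Chico: 25 × 7 = 175
  R–Boise: 30 × 11 = 330
  R–Lodi: 25 × 11 = 275
Total = 180 + 90 + 20 + 175 + 330 + 275 = 1070.
(Supply check: P ships 45; Q ships 10; R ships 80.)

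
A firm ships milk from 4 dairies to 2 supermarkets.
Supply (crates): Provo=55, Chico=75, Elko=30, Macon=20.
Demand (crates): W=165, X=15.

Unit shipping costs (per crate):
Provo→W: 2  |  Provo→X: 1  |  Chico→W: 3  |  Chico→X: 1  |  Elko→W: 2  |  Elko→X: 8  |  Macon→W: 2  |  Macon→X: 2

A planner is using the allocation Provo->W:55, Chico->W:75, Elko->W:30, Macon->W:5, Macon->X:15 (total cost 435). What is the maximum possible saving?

Current plan cost = 55·2 + 75·3 + 30·2 + 5·2 + 15·2 = 435.
Optimal plan:
  Provo→W: 55 × 2 = 110
  Chico→W: 60 × 3 = 180
  Chico→X: 15 × 1 = 15
  Elko→W: 30 × 2 = 60
  Macon→W: 20 × 2 = 40
Optimal cost = 405.
Saving = 435 − 405 = 30.

30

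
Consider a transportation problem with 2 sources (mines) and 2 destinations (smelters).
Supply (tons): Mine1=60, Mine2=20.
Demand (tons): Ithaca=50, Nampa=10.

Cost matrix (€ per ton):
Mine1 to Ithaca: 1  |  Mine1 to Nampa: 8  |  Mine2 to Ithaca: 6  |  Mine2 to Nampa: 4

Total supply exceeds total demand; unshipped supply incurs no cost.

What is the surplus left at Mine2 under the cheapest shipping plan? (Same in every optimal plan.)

Minimum-cost shipments:
  Mine1–Ithaca: 50 × €1 = €50
  Mine2–Nampa: 10 × €4 = €40
Total cost = €90.
Mine2 ships 10 of its 20, leaving 10.

10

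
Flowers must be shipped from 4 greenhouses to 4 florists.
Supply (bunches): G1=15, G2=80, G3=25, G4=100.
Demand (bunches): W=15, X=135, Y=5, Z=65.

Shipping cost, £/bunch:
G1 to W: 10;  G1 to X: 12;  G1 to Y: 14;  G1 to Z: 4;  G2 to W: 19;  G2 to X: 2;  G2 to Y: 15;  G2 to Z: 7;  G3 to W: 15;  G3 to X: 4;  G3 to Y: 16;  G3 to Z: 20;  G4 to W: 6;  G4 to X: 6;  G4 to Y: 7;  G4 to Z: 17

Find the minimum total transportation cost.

An optimal shipping plan:
  G1->Z: 15 × £4 = £60
  G2->X: 30 × £2 = £60
  G2->Z: 50 × £7 = £350
  G3->X: 25 × £4 = £100
  G4->W: 15 × £6 = £90
  G4->X: 80 × £6 = £480
  G4->Y: 5 × £7 = £35
Total = 60 + 60 + 350 + 100 + 90 + 480 + 35 = £1175.

1175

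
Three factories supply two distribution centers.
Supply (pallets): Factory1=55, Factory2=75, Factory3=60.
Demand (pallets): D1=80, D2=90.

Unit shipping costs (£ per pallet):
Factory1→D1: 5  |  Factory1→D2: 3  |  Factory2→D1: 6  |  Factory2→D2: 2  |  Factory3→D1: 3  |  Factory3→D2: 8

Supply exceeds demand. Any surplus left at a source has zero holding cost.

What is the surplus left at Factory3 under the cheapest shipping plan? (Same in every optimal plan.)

Minimum-cost shipments:
  Factory1–D1: 20 pallets
  Factory1–D2: 15 pallets
  Factory2–D2: 75 pallets
  Factory3–D1: 60 pallets
Total cost = £475.
Factory3 ships 60 of its 60, leaving 0.

0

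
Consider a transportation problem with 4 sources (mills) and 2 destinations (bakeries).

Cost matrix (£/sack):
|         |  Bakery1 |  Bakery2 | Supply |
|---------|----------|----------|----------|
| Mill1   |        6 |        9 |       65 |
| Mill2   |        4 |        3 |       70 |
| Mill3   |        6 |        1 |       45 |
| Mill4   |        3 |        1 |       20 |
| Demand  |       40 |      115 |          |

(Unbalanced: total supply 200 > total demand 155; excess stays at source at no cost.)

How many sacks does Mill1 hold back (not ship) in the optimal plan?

An optimal plan:
  Mill1–Bakery1: 20 sacks
  Mill2–Bakery1: 20 sacks
  Mill2–Bakery2: 50 sacks
  Mill3–Bakery2: 45 sacks
  Mill4–Bakery2: 20 sacks
Total cost = £415.
Mill1 ships 20 of its 65, leaving 45.

45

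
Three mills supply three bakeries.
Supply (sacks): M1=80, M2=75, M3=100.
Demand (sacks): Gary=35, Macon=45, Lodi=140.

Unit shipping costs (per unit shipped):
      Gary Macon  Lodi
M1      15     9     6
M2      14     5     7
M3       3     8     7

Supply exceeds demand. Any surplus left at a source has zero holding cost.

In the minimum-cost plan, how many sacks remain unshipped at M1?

0

An optimal plan:
  M1->Lodi: 80 × 6 = 480
  M2->Macon: 45 × 5 = 225
  M2->Lodi: 30 × 7 = 210
  M3->Gary: 35 × 3 = 105
  M3->Lodi: 30 × 7 = 210
Total cost = 1230.
M1 ships 80 of its 80, leaving 0.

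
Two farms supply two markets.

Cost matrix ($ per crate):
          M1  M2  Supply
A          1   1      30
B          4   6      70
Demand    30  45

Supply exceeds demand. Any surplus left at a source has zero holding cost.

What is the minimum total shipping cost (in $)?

240

An optimal shipping plan:
  A–M2: 30 × $1 = $30
  B–M1: 30 × $4 = $120
  B–M2: 15 × $6 = $90
Total = 30 + 120 + 90 = $240.
(Supply check: A ships 30; B ships 45.)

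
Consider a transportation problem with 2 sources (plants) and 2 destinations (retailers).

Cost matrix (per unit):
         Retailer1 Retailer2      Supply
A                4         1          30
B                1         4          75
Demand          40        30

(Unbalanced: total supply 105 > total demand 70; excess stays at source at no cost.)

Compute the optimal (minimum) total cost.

A cheapest plan:
  A->Retailer2: 30 × 1 = 30
  B->Retailer1: 40 × 1 = 40
Total = 30 + 40 = 70.

70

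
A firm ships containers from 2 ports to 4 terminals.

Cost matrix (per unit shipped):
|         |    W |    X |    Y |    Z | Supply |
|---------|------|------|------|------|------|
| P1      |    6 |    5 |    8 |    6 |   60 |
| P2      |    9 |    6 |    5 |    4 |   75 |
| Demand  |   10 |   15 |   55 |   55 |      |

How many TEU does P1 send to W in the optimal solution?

Solving gives:
  P1 to W: 10 × 6 = 60
  P1 to X: 15 × 5 = 75
  P1 to Z: 35 × 6 = 210
  P2 to Y: 55 × 5 = 275
  P2 to Z: 20 × 4 = 80
Total cost = 700.
So P1→W carries 10 TEU.

10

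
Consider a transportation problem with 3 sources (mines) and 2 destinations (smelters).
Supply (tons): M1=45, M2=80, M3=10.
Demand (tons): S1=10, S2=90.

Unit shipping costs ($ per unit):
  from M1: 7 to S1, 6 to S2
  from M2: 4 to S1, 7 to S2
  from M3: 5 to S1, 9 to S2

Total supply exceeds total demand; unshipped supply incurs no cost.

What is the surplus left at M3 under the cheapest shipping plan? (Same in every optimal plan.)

10

Minimum-cost shipments:
  M1 to S2: 45 × $6 = $270
  M2 to S1: 10 × $4 = $40
  M2 to S2: 45 × $7 = $315
Total cost = $625.
M3 ships 0 of its 10, leaving 10.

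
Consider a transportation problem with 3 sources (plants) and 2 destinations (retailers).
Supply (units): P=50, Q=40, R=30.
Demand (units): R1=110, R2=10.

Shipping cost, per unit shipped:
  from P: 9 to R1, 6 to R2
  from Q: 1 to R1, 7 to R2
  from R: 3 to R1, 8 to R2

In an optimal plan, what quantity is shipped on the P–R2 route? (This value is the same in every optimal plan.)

10

Solving gives:
  P to R1: 40 units
  P to R2: 10 units
  Q to R1: 40 units
  R to R1: 30 units
Total cost = 550.
So P→R2 carries 10 units.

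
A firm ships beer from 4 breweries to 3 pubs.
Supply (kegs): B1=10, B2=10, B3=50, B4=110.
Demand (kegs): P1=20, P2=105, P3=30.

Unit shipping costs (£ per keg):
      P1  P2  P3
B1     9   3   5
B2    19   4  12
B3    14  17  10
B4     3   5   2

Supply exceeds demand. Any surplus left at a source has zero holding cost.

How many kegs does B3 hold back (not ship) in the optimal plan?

An optimal plan:
  B1 to P2: 10 × £3 = £30
  B2 to P2: 10 × £4 = £40
  B3 to P3: 25 × £10 = £250
  B4 to P1: 20 × £3 = £60
  B4 to P2: 85 × £5 = £425
  B4 to P3: 5 × £2 = £10
Total cost = £815.
B3 ships 25 of its 50, leaving 25.

25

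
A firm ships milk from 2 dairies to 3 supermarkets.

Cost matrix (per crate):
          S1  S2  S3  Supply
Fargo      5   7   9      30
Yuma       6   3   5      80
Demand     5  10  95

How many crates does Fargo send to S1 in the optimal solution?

The minimum-cost plan:
  Fargo->S1: 5 × 5 = 25
  Fargo->S2: 10 × 7 = 70
  Fargo->S3: 15 × 9 = 135
  Yuma->S3: 80 × 5 = 400
Total cost = 630.
So Fargo→S1 carries 5 crates.

5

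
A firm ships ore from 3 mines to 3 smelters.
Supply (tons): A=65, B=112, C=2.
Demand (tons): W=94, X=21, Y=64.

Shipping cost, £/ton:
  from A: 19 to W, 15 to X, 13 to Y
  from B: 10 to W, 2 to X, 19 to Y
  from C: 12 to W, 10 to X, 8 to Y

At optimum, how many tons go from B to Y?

0

Solving gives:
  A to W: 1 tons
  A to Y: 64 tons
  B to W: 91 tons
  B to X: 21 tons
  C to W: 2 tons
Total cost = £1827.
The route B→Y is not used.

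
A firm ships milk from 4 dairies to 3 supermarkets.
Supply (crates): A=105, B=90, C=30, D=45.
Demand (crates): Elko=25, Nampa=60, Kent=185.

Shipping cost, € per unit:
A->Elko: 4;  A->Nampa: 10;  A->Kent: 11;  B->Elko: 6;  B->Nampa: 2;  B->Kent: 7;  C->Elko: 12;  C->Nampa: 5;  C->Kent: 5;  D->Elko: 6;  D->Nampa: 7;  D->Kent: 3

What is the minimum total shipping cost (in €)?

1595

An optimal shipping plan:
  A–Elko: 25 × €4 = €100
  A–Kent: 80 × €11 = €880
  B–Nampa: 60 × €2 = €120
  B–Kent: 30 × €7 = €210
  C–Kent: 30 × €5 = €150
  D–Kent: 45 × €3 = €135
Total = 100 + 880 + 120 + 210 + 150 + 135 = €1595.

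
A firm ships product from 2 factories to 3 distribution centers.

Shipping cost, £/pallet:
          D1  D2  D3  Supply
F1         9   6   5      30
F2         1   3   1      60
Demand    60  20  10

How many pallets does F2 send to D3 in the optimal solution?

0

Solving gives:
  F1→D2: 20 × £6 = £120
  F1→D3: 10 × £5 = £50
  F2→D1: 60 × £1 = £60
Total cost = £230.
The route F2→D3 is not used.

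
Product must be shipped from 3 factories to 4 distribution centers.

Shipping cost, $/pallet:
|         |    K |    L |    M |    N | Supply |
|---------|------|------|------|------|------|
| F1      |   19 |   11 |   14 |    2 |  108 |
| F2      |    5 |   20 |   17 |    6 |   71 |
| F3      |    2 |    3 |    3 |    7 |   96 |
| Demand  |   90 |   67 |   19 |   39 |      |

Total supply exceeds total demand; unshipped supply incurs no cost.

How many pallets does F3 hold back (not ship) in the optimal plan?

Minimum-cost shipments:
  F1–L: 9 × $11 = $99
  F1–N: 39 × $2 = $78
  F2–K: 71 × $5 = $355
  F3–K: 19 × $2 = $38
  F3–L: 58 × $3 = $174
  F3–M: 19 × $3 = $57
Total cost = $801.
F3 ships 96 of its 96, leaving 0.

0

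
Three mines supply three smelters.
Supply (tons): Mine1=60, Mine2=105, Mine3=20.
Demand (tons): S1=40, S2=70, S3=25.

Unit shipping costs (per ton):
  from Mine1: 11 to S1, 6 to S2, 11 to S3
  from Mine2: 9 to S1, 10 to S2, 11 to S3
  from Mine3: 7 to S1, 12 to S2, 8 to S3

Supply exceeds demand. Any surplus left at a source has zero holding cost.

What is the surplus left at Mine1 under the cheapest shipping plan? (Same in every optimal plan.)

0

Minimum-cost shipments:
  Mine1->S2: 60 × 6 = 360
  Mine2->S1: 40 × 9 = 360
  Mine2->S2: 10 × 10 = 100
  Mine2->S3: 5 × 11 = 55
  Mine3->S3: 20 × 8 = 160
Total cost = 1035.
Mine1 ships 60 of its 60, leaving 0.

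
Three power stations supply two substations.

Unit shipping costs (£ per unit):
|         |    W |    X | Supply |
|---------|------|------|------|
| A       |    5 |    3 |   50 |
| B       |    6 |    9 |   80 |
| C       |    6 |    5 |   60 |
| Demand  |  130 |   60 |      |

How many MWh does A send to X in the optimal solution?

50

Solving gives:
  A→X: 50 MWh
  B→W: 80 MWh
  C→W: 50 MWh
  C→X: 10 MWh
Total cost = £980.
So A→X carries 50 MWh.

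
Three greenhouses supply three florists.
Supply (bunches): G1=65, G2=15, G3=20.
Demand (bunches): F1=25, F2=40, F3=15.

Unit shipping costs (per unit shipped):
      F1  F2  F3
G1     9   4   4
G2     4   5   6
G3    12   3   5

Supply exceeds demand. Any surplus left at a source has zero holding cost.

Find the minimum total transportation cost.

350

One minimum-cost allocation:
  G1 to F1: 10 × 9 = 90
  G1 to F2: 20 × 4 = 80
  G1 to F3: 15 × 4 = 60
  G2 to F1: 15 × 4 = 60
  G3 to F2: 20 × 3 = 60
Total = 90 + 80 + 60 + 60 + 60 = 350.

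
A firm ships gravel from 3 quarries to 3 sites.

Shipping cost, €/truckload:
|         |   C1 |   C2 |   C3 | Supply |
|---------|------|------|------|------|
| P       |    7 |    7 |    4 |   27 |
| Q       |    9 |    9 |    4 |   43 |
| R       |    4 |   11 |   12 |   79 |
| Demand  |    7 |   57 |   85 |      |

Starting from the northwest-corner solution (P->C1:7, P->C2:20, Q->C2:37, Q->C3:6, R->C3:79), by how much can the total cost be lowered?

379

Current plan cost = 7·7 + 20·7 + 37·9 + 6·4 + 79·12 = €1494.
Optimal plan:
  P–C3: 27 × €4 = €108
  Q–C3: 43 × €4 = €172
  R–C1: 7 × €4 = €28
  R–C2: 57 × €11 = €627
  R–C3: 15 × €12 = €180
Optimal cost = €1115.
Saving = 1494 − 1115 = €379.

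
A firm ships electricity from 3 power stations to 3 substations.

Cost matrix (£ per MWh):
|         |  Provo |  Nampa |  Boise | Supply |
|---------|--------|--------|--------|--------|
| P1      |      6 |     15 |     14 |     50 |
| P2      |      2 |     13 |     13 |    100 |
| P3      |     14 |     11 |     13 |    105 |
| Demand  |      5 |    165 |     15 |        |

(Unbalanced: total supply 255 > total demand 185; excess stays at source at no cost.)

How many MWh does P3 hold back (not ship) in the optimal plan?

0

Minimum-cost shipments:
  P2->Provo: 5 × £2 = £10
  P2->Nampa: 60 × £13 = £780
  P2->Boise: 15 × £13 = £195
  P3->Nampa: 105 × £11 = £1155
Total cost = £2140.
P3 ships 105 of its 105, leaving 0.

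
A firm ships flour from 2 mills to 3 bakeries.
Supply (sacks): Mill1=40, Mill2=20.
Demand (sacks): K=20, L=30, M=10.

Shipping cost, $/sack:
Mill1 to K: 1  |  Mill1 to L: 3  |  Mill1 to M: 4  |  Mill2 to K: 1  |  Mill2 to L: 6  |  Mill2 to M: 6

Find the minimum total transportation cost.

Optimal allocation:
  Mill1->L: 30 × $3 = $90
  Mill1->M: 10 × $4 = $40
  Mill2->K: 20 × $1 = $20
Total = 90 + 40 + 20 = $150.

150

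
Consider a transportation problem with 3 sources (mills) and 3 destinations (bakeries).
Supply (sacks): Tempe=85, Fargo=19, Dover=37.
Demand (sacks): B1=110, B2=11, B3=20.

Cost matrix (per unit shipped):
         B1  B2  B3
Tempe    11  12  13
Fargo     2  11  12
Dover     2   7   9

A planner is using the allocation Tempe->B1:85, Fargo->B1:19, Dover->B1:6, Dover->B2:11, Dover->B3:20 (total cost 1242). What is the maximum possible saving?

Current plan cost = 85·11 + 19·2 + 6·2 + 11·7 + 20·9 = 1242.
Optimal plan:
  Tempe–B1: 54 × 11 = 594
  Tempe–B2: 11 × 12 = 132
  Tempe–B3: 20 × 13 = 260
  Fargo–B1: 19 × 2 = 38
  Dover–B1: 37 × 2 = 74
Optimal cost = 1098.
Saving = 1242 − 1098 = 144.

144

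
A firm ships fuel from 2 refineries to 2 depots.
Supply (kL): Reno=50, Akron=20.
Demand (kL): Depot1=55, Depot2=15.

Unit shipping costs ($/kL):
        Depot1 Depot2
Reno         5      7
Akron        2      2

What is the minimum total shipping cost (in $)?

A cheapest plan:
  Reno to Depot1: 50 × $5 = $250
  Akron to Depot1: 5 × $2 = $10
  Akron to Depot2: 15 × $2 = $30
Total = 250 + 10 + 30 = $290.

290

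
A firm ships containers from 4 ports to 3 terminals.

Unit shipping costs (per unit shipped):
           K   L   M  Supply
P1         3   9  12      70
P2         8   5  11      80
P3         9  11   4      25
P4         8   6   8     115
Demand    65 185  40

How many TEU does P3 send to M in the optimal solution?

Solving gives:
  P1–K: 65 TEU
  P1–L: 5 TEU
  P2–L: 80 TEU
  P3–M: 25 TEU
  P4–L: 100 TEU
  P4–M: 15 TEU
Total cost = 1460.
So P3→M carries 25 TEU.

25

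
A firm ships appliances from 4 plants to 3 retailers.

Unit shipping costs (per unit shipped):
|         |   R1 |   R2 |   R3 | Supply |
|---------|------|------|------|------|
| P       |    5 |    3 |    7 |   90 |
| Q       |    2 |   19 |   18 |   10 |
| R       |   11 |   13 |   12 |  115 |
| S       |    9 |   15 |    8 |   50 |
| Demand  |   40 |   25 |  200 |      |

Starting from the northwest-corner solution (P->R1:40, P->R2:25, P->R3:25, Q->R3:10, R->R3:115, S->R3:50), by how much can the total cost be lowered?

140

Current plan cost = 40·5 + 25·3 + 25·7 + 10·18 + 115·12 + 50·8 = 2410.
Optimal plan:
  P→R1: 30 × 5 = 150
  P→R2: 25 × 3 = 75
  P→R3: 35 × 7 = 245
  Q→R1: 10 × 2 = 20
  R→R3: 115 × 12 = 1380
  S→R3: 50 × 8 = 400
Optimal cost = 2270.
Saving = 2410 − 2270 = 140.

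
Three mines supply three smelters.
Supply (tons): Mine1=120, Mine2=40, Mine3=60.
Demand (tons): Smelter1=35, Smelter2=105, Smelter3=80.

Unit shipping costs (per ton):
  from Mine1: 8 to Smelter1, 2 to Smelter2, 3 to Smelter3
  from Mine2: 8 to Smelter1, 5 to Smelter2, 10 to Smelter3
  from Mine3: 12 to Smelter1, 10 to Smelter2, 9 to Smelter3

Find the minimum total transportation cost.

A cheapest plan:
  Mine1–Smelter2: 100 tons
  Mine1–Smelter3: 20 tons
  Mine2–Smelter1: 35 tons
  Mine2–Smelter2: 5 tons
  Mine3–Smelter3: 60 tons
Total cost = 1105.
(Supply check: Mine1 ships 120; Mine2 ships 40; Mine3 ships 60.)

1105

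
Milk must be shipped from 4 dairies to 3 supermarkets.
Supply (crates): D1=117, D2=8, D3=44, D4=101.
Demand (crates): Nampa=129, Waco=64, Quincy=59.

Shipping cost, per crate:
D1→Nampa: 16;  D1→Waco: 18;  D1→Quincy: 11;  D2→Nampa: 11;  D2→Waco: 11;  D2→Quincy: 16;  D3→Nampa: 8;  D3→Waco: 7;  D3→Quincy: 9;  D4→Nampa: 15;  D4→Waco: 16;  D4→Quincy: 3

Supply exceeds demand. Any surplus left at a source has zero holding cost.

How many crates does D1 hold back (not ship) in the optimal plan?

An optimal plan:
  D1->Nampa: 99 × 16 = 1584
  D2->Waco: 8 × 11 = 88
  D3->Waco: 44 × 7 = 308
  D4->Nampa: 30 × 15 = 450
  D4->Waco: 12 × 16 = 192
  D4->Quincy: 59 × 3 = 177
Total cost = 2799.
D1 ships 99 of its 117, leaving 18.

18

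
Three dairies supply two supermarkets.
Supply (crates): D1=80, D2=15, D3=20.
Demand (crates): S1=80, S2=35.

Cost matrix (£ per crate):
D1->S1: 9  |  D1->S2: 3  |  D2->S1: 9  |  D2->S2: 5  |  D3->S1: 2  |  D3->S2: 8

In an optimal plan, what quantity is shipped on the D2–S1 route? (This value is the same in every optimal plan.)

The minimum-cost plan:
  D1–S1: 45 × £9 = £405
  D1–S2: 35 × £3 = £105
  D2–S1: 15 × £9 = £135
  D3–S1: 20 × £2 = £40
Total cost = £685.
So D2→S1 carries 15 crates.

15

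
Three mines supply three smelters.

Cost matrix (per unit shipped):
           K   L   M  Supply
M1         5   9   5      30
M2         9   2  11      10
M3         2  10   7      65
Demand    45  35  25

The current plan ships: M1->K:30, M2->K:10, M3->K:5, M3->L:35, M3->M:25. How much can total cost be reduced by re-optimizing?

Current plan cost = 30·5 + 10·9 + 5·2 + 35·10 + 25·7 = 775.
Optimal plan:
  M1→L: 5 tons
  M1→M: 25 tons
  M2→L: 10 tons
  M3→K: 45 tons
  M3→L: 20 tons
Optimal cost = 480.
Saving = 775 − 480 = 295.

295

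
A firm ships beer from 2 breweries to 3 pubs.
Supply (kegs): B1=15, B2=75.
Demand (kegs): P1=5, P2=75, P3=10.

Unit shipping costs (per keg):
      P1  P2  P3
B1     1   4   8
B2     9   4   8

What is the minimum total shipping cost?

Optimal allocation:
  B1->P1: 5 × 1 = 5
  B1->P3: 10 × 8 = 80
  B2->P2: 75 × 4 = 300
Total = 5 + 80 + 300 = 385.
(Supply check: B1 ships 15; B2 ships 75.)

385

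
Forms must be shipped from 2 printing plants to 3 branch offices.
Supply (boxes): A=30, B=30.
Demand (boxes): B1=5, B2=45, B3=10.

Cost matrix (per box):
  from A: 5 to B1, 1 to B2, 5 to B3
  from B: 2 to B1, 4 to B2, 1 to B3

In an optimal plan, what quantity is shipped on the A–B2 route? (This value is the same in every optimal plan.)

Optimal shipments:
  A–B2: 30 × 1 = 30
  B–B1: 5 × 2 = 10
  B–B2: 15 × 4 = 60
  B–B3: 10 × 1 = 10
Total cost = 110.
So A→B2 carries 30 boxes.

30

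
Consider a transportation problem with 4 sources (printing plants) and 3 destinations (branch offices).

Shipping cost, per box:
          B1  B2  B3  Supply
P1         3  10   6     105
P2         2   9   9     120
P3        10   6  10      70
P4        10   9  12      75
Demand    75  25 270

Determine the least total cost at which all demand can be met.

An optimal shipping plan:
  P1–B3: 105 × 6 = 630
  P2–B1: 75 × 2 = 150
  P2–B3: 45 × 9 = 405
  P3–B2: 25 × 6 = 150
  P3–B3: 45 × 10 = 450
  P4–B3: 75 × 12 = 900
Total = 630 + 150 + 405 + 150 + 450 + 900 = 2685.
(Supply check: P1 ships 105; P2 ships 120; P3 ships 70; P4 ships 75.)

2685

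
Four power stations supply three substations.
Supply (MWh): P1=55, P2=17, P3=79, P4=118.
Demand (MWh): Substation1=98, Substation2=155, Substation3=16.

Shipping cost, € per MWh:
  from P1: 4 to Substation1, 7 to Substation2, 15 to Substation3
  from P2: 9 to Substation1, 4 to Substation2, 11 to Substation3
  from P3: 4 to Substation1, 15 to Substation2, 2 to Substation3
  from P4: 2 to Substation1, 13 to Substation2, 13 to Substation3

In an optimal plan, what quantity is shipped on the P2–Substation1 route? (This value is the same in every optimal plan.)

Solving gives:
  P1→Substation2: 55 × €7 = €385
  P2→Substation2: 17 × €4 = €68
  P3→Substation2: 63 × €15 = €945
  P3→Substation3: 16 × €2 = €32
  P4→Substation1: 98 × €2 = €196
  P4→Substation2: 20 × €13 = €260
Total cost = €1886.
The route P2→Substation1 is not used.

0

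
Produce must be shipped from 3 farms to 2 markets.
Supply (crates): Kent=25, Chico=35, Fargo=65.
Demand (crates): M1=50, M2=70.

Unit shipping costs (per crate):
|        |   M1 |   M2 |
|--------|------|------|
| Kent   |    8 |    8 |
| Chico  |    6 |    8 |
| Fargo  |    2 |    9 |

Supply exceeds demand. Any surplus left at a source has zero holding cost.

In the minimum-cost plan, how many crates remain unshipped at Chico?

0

An optimal plan:
  Kent–M2: 25 crates
  Chico–M2: 35 crates
  Fargo–M1: 50 crates
  Fargo–M2: 10 crates
Total cost = 670.
Chico ships 35 of its 35, leaving 0.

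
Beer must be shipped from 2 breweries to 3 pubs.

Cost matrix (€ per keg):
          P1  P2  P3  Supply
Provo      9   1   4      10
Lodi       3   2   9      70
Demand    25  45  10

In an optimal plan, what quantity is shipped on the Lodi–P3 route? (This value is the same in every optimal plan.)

0

The minimum-cost plan:
  Provo→P3: 10 kegs
  Lodi→P1: 25 kegs
  Lodi→P2: 45 kegs
Total cost = €205.
The route Lodi→P3 is not used.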